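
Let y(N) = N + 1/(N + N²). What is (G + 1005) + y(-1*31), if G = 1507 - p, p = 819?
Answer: 1545661/930 ≈ 1662.0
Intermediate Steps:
G = 688 (G = 1507 - 1*819 = 1507 - 819 = 688)
(G + 1005) + y(-1*31) = (688 + 1005) + (1 + (-1*31)² + (-1*31)³)/(((-1*31))*(1 - 1*31)) = 1693 + (1 + (-31)² + (-31)³)/((-31)*(1 - 31)) = 1693 - 1/31*(1 + 961 - 29791)/(-30) = 1693 - 1/31*(-1/30)*(-28829) = 1693 - 28829/930 = 1545661/930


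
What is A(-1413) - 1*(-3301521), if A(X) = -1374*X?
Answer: 5242983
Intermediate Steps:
A(-1413) - 1*(-3301521) = -1374*(-1413) - 1*(-3301521) = 1941462 + 3301521 = 5242983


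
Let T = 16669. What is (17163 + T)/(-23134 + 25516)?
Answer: 16916/1191 ≈ 14.203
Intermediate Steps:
(17163 + T)/(-23134 + 25516) = (17163 + 16669)/(-23134 + 25516) = 33832/2382 = 33832*(1/2382) = 16916/1191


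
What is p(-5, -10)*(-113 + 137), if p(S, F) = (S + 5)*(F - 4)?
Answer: 0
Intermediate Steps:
p(S, F) = (-4 + F)*(5 + S) (p(S, F) = (5 + S)*(-4 + F) = (-4 + F)*(5 + S))
p(-5, -10)*(-113 + 137) = (-20 - 4*(-5) + 5*(-10) - 10*(-5))*(-113 + 137) = (-20 + 20 - 50 + 50)*24 = 0*24 = 0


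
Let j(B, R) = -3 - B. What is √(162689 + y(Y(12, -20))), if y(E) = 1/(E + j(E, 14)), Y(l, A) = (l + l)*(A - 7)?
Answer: √1464198/3 ≈ 403.35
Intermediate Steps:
Y(l, A) = 2*l*(-7 + A) (Y(l, A) = (2*l)*(-7 + A) = 2*l*(-7 + A))
y(E) = -⅓ (y(E) = 1/(E + (-3 - E)) = 1/(-3) = -⅓)
√(162689 + y(Y(12, -20))) = √(162689 - ⅓) = √(488066/3) = √1464198/3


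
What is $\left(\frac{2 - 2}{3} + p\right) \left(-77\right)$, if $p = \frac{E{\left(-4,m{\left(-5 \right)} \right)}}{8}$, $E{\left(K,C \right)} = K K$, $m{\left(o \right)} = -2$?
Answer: $-154$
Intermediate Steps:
$E{\left(K,C \right)} = K^{2}$
$p = 2$ ($p = \frac{\left(-4\right)^{2}}{8} = 16 \cdot \frac{1}{8} = 2$)
$\left(\frac{2 - 2}{3} + p\right) \left(-77\right) = \left(\frac{2 - 2}{3} + 2\right) \left(-77\right) = \left(\frac{1}{3} \cdot 0 + 2\right) \left(-77\right) = \left(0 + 2\right) \left(-77\right) = 2 \left(-77\right) = -154$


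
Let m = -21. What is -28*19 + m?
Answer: -553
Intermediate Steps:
-28*19 + m = -28*19 - 21 = -532 - 21 = -553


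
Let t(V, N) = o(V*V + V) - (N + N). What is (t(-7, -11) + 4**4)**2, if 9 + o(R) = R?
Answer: 96721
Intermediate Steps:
o(R) = -9 + R
t(V, N) = -9 + V + V**2 - 2*N (t(V, N) = (-9 + (V*V + V)) - (N + N) = (-9 + (V**2 + V)) - 2*N = (-9 + (V + V**2)) - 2*N = (-9 + V + V**2) - 2*N = -9 + V + V**2 - 2*N)
(t(-7, -11) + 4**4)**2 = ((-9 - 2*(-11) - 7*(1 - 7)) + 4**4)**2 = ((-9 + 22 - 7*(-6)) + 256)**2 = ((-9 + 22 + 42) + 256)**2 = (55 + 256)**2 = 311**2 = 96721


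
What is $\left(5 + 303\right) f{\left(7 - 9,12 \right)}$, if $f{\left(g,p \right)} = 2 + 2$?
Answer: $1232$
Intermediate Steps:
$f{\left(g,p \right)} = 4$
$\left(5 + 303\right) f{\left(7 - 9,12 \right)} = \left(5 + 303\right) 4 = 308 \cdot 4 = 1232$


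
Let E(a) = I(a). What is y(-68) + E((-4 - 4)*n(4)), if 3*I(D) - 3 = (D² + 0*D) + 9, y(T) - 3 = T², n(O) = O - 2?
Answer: 14149/3 ≈ 4716.3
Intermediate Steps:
n(O) = -2 + O
y(T) = 3 + T²
I(D) = 4 + D²/3 (I(D) = 1 + ((D² + 0*D) + 9)/3 = 1 + ((D² + 0) + 9)/3 = 1 + (D² + 9)/3 = 1 + (9 + D²)/3 = 1 + (3 + D²/3) = 4 + D²/3)
E(a) = 4 + a²/3
y(-68) + E((-4 - 4)*n(4)) = (3 + (-68)²) + (4 + ((-4 - 4)*(-2 + 4))²/3) = (3 + 4624) + (4 + (-8*2)²/3) = 4627 + (4 + (⅓)*(-16)²) = 4627 + (4 + (⅓)*256) = 4627 + (4 + 256/3) = 4627 + 268/3 = 14149/3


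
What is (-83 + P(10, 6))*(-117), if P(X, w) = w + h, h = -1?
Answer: 9126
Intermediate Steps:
P(X, w) = -1 + w (P(X, w) = w - 1 = -1 + w)
(-83 + P(10, 6))*(-117) = (-83 + (-1 + 6))*(-117) = (-83 + 5)*(-117) = -78*(-117) = 9126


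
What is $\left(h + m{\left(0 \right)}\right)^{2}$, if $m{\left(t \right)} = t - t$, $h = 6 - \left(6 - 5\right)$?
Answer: $25$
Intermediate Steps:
$h = 5$ ($h = 6 - 1 = 5$)
$m{\left(t \right)} = 0$
$\left(h + m{\left(0 \right)}\right)^{2} = \left(5 + 0\right)^{2} = 5^{2} = 25$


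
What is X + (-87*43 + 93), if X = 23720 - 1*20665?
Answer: -593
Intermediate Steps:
X = 3055 (X = 23720 - 20665 = 3055)
X + (-87*43 + 93) = 3055 + (-87*43 + 93) = 3055 + (-3741 + 93) = 3055 - 3648 = -593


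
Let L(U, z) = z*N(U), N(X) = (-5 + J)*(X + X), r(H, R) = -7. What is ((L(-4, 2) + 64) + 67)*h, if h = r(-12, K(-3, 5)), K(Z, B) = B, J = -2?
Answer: -1701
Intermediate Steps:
N(X) = -14*X (N(X) = (-5 - 2)*(X + X) = -14*X)
h = -7
L(U, z) = -14*U*z (L(U, z) = z*(-14*U) = -14*U*z)
((L(-4, 2) + 64) + 67)*h = ((-14*(-4)*2 + 64) + 67)*(-7) = ((112 + 64) + 67)*(-7) = (176 + 67)*(-7) = 243*(-7) = -1701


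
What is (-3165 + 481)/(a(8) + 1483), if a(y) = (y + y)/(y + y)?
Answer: -671/371 ≈ -1.8086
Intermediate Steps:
a(y) = 1 (a(y) = (2*y)/((2*y)) = (2*y)*(1/(2*y)) = 1)
(-3165 + 481)/(a(8) + 1483) = (-3165 + 481)/(1 + 1483) = -2684/1484 = -2684*1/1484 = -671/371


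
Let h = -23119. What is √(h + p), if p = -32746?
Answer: I*√55865 ≈ 236.36*I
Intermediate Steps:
√(h + p) = √(-23119 - 32746) = √(-55865) = I*√55865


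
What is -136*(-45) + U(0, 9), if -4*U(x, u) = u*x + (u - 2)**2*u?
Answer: 24039/4 ≈ 6009.8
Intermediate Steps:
U(x, u) = -u*x/4 - u*(-2 + u)**2/4 (U(x, u) = -(u*x + (u - 2)**2*u)/4 = -(u*x + (-2 + u)**2*u)/4 = -(u*x + u*(-2 + u)**2)/4 = -u*x/4 - u*(-2 + u)**2/4)
-136*(-45) + U(0, 9) = -136*(-45) - 1/4*9*(0 + (-2 + 9)**2) = 6120 - 1/4*9*(0 + 7**2) = 6120 - 1/4*9*(0 + 49) = 6120 - 1/4*9*49 = 6120 - 441/4 = 24039/4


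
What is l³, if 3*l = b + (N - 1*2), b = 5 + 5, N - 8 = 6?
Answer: 10648/27 ≈ 394.37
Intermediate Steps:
N = 14 (N = 8 + 6 = 14)
b = 10
l = 22/3 (l = (10 + (14 - 1*2))/3 = (10 + (14 - 2))/3 = (10 + 12)/3 = (⅓)*22 = 22/3 ≈ 7.3333)
l³ = (22/3)³ = 10648/27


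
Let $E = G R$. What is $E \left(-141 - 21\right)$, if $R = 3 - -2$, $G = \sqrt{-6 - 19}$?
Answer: $- 4050 i \approx - 4050.0 i$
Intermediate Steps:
$G = 5 i$ ($G = \sqrt{-25} = 5 i \approx 5.0 i$)
$R = 5$ ($R = 3 + 2 = 5$)
$E = 25 i$ ($E = 5 i 5 = 25 i \approx 25.0 i$)
$E \left(-141 - 21\right) = 25 i \left(-141 - 21\right) = 25 i \left(-162\right) = - 4050 i$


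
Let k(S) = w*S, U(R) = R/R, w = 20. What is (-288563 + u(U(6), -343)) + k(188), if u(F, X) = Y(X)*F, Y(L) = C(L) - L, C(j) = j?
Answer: -284803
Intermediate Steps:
U(R) = 1
Y(L) = 0 (Y(L) = L - L = 0)
k(S) = 20*S
u(F, X) = 0 (u(F, X) = 0*F = 0)
(-288563 + u(U(6), -343)) + k(188) = (-288563 + 0) + 20*188 = -288563 + 3760 = -284803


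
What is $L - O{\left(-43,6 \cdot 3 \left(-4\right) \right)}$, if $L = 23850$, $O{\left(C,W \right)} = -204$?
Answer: $24054$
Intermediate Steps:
$L - O{\left(-43,6 \cdot 3 \left(-4\right) \right)} = 23850 - -204 = 23850 + 204 = 24054$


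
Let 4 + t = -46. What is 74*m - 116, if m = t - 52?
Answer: -7664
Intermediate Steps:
t = -50 (t = -4 - 46 = -50)
m = -102 (m = -50 - 52 = -102)
74*m - 116 = 74*(-102) - 116 = -7548 - 116 = -7664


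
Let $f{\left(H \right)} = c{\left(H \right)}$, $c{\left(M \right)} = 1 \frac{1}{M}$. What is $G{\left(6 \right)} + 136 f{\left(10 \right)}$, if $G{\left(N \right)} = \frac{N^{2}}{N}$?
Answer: $\frac{98}{5} \approx 19.6$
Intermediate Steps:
$c{\left(M \right)} = \frac{1}{M}$
$f{\left(H \right)} = \frac{1}{H}$
$G{\left(N \right)} = N$
$G{\left(6 \right)} + 136 f{\left(10 \right)} = 6 + \frac{136}{10} = 6 + 136 \cdot \frac{1}{10} = 6 + \frac{68}{5} = \frac{98}{5}$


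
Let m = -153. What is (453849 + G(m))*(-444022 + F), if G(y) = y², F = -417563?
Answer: -411198333930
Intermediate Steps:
(453849 + G(m))*(-444022 + F) = (453849 + (-153)²)*(-444022 - 417563) = (453849 + 23409)*(-861585) = 477258*(-861585) = -411198333930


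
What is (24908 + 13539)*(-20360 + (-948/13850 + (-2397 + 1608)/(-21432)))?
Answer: -38725954399248507/49472200 ≈ -7.8278e+8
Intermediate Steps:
(24908 + 13539)*(-20360 + (-948/13850 + (-2397 + 1608)/(-21432))) = 38447*(-20360 + (-948*1/13850 - 789*(-1/21432))) = 38447*(-20360 + (-474/6925 + 263/7144)) = 38447*(-20360 - 1564981/49472200) = 38447*(-1007255556981/49472200) = -38725954399248507/49472200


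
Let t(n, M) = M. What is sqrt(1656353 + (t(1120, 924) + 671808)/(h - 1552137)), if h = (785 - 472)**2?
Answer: sqrt(218908165546974506)/363542 ≈ 1287.0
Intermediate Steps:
h = 97969 (h = 313**2 = 97969)
sqrt(1656353 + (t(1120, 924) + 671808)/(h - 1552137)) = sqrt(1656353 + (924 + 671808)/(97969 - 1552137)) = sqrt(1656353 + 672732/(-1454168)) = sqrt(1656353 + 672732*(-1/1454168)) = sqrt(1656353 - 168183/363542) = sqrt(602153714143/363542) = sqrt(218908165546974506)/363542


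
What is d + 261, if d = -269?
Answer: -8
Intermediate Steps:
d + 261 = -269 + 261 = -8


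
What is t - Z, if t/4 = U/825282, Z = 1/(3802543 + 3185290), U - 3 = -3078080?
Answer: -2530480969819/169615670409 ≈ -14.919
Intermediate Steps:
U = -3078077 (U = 3 - 3078080 = -3078077)
Z = 1/6987833 ≈ 1.4311e-7
t = -6156154/412641 (t = 4*(-3078077/825282) = -6156154/412641 ≈ -14.919)
t - Z = -6156154/412641 - 1*1/6987833 = -6156154/412641 - 1/6987833 = -2530480969819/169615670409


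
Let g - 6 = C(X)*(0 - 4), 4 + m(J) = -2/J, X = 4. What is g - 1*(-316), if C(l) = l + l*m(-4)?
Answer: 362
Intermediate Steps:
m(J) = -4 - 2/J
C(l) = -5*l/2 (C(l) = l + l*(-4 - 2/(-4)) = l + l*(-4 - 2*(-1/4)) = l + l*(-4 + 1/2) = l + l*(-7/2) = l - 7*l/2 = -5*l/2)
g = 46 (g = 6 + (-5/2*4)*(0 - 4) = 6 - 10*(-4) = 6 + 40 = 46)
g - 1*(-316) = 46 - 1*(-316) = 46 + 316 = 362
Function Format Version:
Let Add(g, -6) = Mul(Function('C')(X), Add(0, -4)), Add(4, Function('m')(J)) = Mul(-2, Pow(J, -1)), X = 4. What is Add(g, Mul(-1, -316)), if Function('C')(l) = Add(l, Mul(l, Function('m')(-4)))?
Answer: 362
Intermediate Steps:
Function('m')(J) = Add(-4, Mul(-2, Pow(J, -1)))
Function('C')(l) = Mul(Rational(-5, 2), l) (Function('C')(l) = Add(l, Mul(l, Add(-4, Mul(-2, Pow(-4, -1))))) = Add(l, Mul(l, Add(-4, Mul(-2, Rational(-1, 4))))) = Add(l, Mul(l, Add(-4, Rational(1, 2)))) = Add(l, Mul(l, Rational(-7, 2))) = Add(l, Mul(Rational(-7, 2), l)) = Mul(Rational(-5, 2), l))
g = 46 (g = Add(6, Mul(Mul(Rational(-5, 2), 4), Add(0, -4))) = Add(6, Mul(-10, -4)) = Add(6, 40) = 46)
Add(g, Mul(-1, -316)) = Add(46, Mul(-1, -316)) = Add(46, 316) = 362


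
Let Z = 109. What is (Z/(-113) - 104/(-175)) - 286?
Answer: -5662973/19775 ≈ -286.37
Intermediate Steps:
(Z/(-113) - 104/(-175)) - 286 = (109/(-113) - 104/(-175)) - 286 = (109*(-1/113) - 104*(-1/175)) - 286 = (-109/113 + 104/175) - 286 = -7323/19775 - 286 = -5662973/19775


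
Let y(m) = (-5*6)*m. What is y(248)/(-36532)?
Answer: 1860/9133 ≈ 0.20366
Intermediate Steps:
y(m) = -30*m
y(248)/(-36532) = -30*248/(-36532) = -7440*(-1/36532) = 1860/9133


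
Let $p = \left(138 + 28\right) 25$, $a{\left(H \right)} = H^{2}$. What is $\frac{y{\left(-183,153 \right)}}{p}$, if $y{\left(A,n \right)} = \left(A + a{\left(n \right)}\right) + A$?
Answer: $\frac{23043}{4150} \approx 5.5525$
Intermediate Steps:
$y{\left(A,n \right)} = n^{2} + 2 A$ ($y{\left(A,n \right)} = \left(A + n^{2}\right) + A = n^{2} + 2 A$)
$p = 4150$ ($p = 166 \cdot 25 = 4150$)
$\frac{y{\left(-183,153 \right)}}{p} = \frac{153^{2} + 2 \left(-183\right)}{4150} = \left(23409 - 366\right) \frac{1}{4150} = 23043 \cdot \frac{1}{4150} = \frac{23043}{4150}$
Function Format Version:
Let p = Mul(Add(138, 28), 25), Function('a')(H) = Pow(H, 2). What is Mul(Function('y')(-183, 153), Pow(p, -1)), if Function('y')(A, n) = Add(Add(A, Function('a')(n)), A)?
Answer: Rational(23043, 4150) ≈ 5.5525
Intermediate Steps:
Function('y')(A, n) = Add(Pow(n, 2), Mul(2, A)) (Function('y')(A, n) = Add(Add(A, Pow(n, 2)), A) = Add(Pow(n, 2), Mul(2, A)))
p = 4150 (p = Mul(166, 25) = 4150)
Mul(Function('y')(-183, 153), Pow(p, -1)) = Mul(Add(Pow(153, 2), Mul(2, -183)), Pow(4150, -1)) = Mul(Add(23409, -366), Rational(1, 4150)) = Mul(23043, Rational(1, 4150)) = Rational(23043, 4150)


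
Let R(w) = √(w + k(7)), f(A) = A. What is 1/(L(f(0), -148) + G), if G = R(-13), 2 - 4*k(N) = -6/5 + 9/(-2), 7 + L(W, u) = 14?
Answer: 280/2403 - 2*I*√4430/2403 ≈ 0.11652 - 0.055396*I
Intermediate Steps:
L(W, u) = 7 (L(W, u) = -7 + 14 = 7)
k(N) = 77/40 (k(N) = ½ - (-6/5 + 9/(-2))/4 = ½ - (-6*⅕ + 9*(-½))/4 = ½ - (-6/5 - 9/2)/4 = ½ - ¼*(-57/10) = ½ + 57/40 = 77/40)
R(w) = √(77/40 + w) (R(w) = √(w + 77/40) = √(77/40 + w))
G = I*√4430/20 (G = √(770 + 400*(-13))/20 = √(770 - 5200)/20 = √(-4430)/20 = (I*√4430)/20 = I*√4430/20 ≈ 3.3279*I)
1/(L(f(0), -148) + G) = 1/(7 + I*√4430/20)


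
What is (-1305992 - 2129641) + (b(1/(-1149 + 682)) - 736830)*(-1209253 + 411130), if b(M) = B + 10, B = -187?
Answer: 588218802228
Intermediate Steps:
b(M) = -177 (b(M) = -187 + 10 = -177)
(-1305992 - 2129641) + (b(1/(-1149 + 682)) - 736830)*(-1209253 + 411130) = (-1305992 - 2129641) + (-177 - 736830)*(-1209253 + 411130) = -3435633 - 737007*(-798123) = -3435633 + 588222237861 = 588218802228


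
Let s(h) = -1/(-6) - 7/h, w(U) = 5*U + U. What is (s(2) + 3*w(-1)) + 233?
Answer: 635/3 ≈ 211.67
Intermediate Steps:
w(U) = 6*U
s(h) = ⅙ - 7/h (s(h) = -1*(-⅙) - 7/h = ⅙ - 7/h)
(s(2) + 3*w(-1)) + 233 = ((⅙)*(-42 + 2)/2 + 3*(6*(-1))) + 233 = ((⅙)*(½)*(-40) + 3*(-6)) + 233 = (-10/3 - 18) + 233 = -64/3 + 233 = 635/3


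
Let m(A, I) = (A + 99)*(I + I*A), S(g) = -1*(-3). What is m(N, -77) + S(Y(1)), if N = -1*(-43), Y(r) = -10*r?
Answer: -481093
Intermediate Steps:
S(g) = 3
N = 43
m(A, I) = (99 + A)*(I + A*I)
m(N, -77) + S(Y(1)) = -77*(99 + 43² + 100*43) + 3 = -77*(99 + 1849 + 4300) + 3 = -77*6248 + 3 = -481096 + 3 = -481093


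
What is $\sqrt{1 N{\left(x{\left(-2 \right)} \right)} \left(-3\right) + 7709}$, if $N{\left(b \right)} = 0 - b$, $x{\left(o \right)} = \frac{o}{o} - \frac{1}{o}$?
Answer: $\frac{\sqrt{30854}}{2} \approx 87.827$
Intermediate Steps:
$x{\left(o \right)} = 1 - \frac{1}{o}$
$N{\left(b \right)} = - b$
$\sqrt{1 N{\left(x{\left(-2 \right)} \right)} \left(-3\right) + 7709} = \sqrt{1 \left(- \frac{-1 - 2}{-2}\right) \left(-3\right) + 7709} = \sqrt{1 \left(- \frac{\left(-1\right) \left(-3\right)}{2}\right) \left(-3\right) + 7709} = \sqrt{1 \left(\left(-1\right) \frac{3}{2}\right) \left(-3\right) + 7709} = \sqrt{1 \left(- \frac{3}{2}\right) \left(-3\right) + 7709} = \sqrt{\left(- \frac{3}{2}\right) \left(-3\right) + 7709} = \sqrt{\frac{9}{2} + 7709} = \sqrt{\frac{15427}{2}} = \frac{\sqrt{30854}}{2}$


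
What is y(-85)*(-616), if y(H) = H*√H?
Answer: 52360*I*√85 ≈ 4.8274e+5*I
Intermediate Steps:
y(H) = H^(3/2)
y(-85)*(-616) = (-85)^(3/2)*(-616) = -85*I*√85*(-616) = 52360*I*√85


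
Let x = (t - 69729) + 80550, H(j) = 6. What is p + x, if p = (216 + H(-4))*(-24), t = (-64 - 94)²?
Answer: 30457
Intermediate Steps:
t = 24964 (t = (-158)² = 24964)
p = -5328 (p = (216 + 6)*(-24) = 222*(-24) = -5328)
x = 35785 (x = (24964 - 69729) + 80550 = -44765 + 80550 = 35785)
p + x = -5328 + 35785 = 30457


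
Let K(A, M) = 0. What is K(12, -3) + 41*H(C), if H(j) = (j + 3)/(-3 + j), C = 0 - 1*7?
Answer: 82/5 ≈ 16.400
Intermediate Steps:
C = -7 (C = 0 - 7 = -7)
H(j) = (3 + j)/(-3 + j)
K(12, -3) + 41*H(C) = 0 + 41*((3 - 7)/(-3 - 7)) = 0 + 41*(-4/(-10)) = 0 + 41*(-⅒*(-4)) = 0 + 41*(⅖) = 0 + 82/5 = 82/5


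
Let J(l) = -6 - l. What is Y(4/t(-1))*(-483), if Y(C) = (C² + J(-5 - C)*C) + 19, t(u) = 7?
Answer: -64515/7 ≈ -9216.4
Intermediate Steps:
Y(C) = 19 + C² + C*(-1 + C) (Y(C) = (C² + (-6 - (-5 - C))*C) + 19 = (C² + (-6 + (5 + C))*C) + 19 = (C² + (-1 + C)*C) + 19 = (C² + C*(-1 + C)) + 19 = 19 + C² + C*(-1 + C))
Y(4/t(-1))*(-483) = (19 - 4/7 + 2*(4/7)²)*(-483) = (19 - 4/7 + 2*(4*(⅐))²)*(-483) = (19 - 1*4/7 + 2*(4/7)²)*(-483) = (19 - 4/7 + 2*(16/49))*(-483) = (19 - 4/7 + 32/49)*(-483) = (935/49)*(-483) = -64515/7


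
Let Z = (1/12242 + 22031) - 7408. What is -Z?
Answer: -179014767/12242 ≈ -14623.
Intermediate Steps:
Z = 179014767/12242 (Z = (1/12242 + 22031) - 7408 = 269703503/12242 - 7408 = 179014767/12242 ≈ 14623.)
-Z = -1*179014767/12242 = -179014767/12242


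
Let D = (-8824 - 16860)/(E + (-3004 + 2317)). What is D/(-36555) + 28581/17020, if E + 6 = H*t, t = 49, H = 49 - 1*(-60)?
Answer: 121414185013/72295700820 ≈ 1.6794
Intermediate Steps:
H = 109 (H = 49 + 60 = 109)
E = 5335 (E = -6 + 109*49 = -6 + 5341 = 5335)
D = -6421/1162 (D = (-8824 - 16860)/(5335 + (-3004 + 2317)) = -25684/(5335 - 687) = -25684/4648 = -25684*1/4648 = -6421/1162 ≈ -5.5258)
D/(-36555) + 28581/17020 = -6421/1162/(-36555) + 28581/17020 = -6421/1162*(-1/36555) + 28581*(1/17020) = 6421/42476910 + 28581/17020 = 121414185013/72295700820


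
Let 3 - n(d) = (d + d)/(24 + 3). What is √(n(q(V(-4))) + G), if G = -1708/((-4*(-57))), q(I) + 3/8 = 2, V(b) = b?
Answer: I*√539391/342 ≈ 2.1475*I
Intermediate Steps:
q(I) = 13/8 (q(I) = -3/8 + 2 = 13/8)
n(d) = 3 - 2*d/27 (n(d) = 3 - (d + d)/(24 + 3) = 3 - 2*d/27)
G = -427/57 (G = -1708/228 = -1708*1/228 = -427/57 ≈ -7.4912)
√(n(q(V(-4))) + G) = √((3 - 2/27*13/8) - 427/57) = √((3 - 13/108) - 427/57) = √(311/108 - 427/57) = √(-9463/2052) = I*√539391/342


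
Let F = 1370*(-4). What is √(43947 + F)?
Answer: √38467 ≈ 196.13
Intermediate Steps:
F = -5480
√(43947 + F) = √(43947 - 5480) = √38467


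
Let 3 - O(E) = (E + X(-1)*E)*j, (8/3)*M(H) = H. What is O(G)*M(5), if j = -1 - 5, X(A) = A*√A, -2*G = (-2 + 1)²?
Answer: 45*I/8 ≈ 5.625*I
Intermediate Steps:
M(H) = 3*H/8
G = -½ (G = -(-2 + 1)²/2 = -½*(-1)² = -½*1 = -½ ≈ -0.50000)
X(A) = A^(3/2)
j = -6
O(E) = 3 + 6*E - 6*I*E (O(E) = 3 - (E + (-1)^(3/2)*E)*(-6) = 3 - (E + (-I)*E)*(-6) = 3 - (E - I*E)*(-6) = 3 - (-6*E + 6*I*E) = 3 + (6*E - 6*I*E) = 3 + 6*E - 6*I*E)
O(G)*M(5) = (3 + 6*(-½)*(1 - I))*((3/8)*5) = (3 + (-3 + 3*I))*(15/8) = (3*I)*(15/8) = 45*I/8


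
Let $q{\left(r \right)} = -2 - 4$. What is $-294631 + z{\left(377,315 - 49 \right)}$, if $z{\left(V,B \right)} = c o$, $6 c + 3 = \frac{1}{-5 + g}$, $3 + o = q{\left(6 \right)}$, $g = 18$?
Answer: $- \frac{3830146}{13} \approx -2.9463 \cdot 10^{5}$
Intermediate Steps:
$q{\left(r \right)} = -6$ ($q{\left(r \right)} = -2 - 4 = -6$)
$o = -9$ ($o = -3 - 6 = -9$)
$c = - \frac{19}{39}$ ($c = - \frac{1}{2} + \frac{1}{6 \left(-5 + 18\right)} = - \frac{1}{2} + \frac{1}{6 \cdot 13} = - \frac{1}{2} + \frac{1}{6} \cdot \frac{1}{13} = - \frac{1}{2} + \frac{1}{78} = - \frac{19}{39} \approx -0.48718$)
$z{\left(V,B \right)} = \frac{57}{13}$ ($z{\left(V,B \right)} = \left(- \frac{19}{39}\right) \left(-9\right) = \frac{57}{13}$)
$-294631 + z{\left(377,315 - 49 \right)} = -294631 + \frac{57}{13} = - \frac{3830146}{13}$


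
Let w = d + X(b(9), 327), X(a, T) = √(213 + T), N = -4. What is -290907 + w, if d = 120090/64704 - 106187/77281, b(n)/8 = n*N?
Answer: -242440998763121/833398304 + 6*√15 ≈ -2.9088e+5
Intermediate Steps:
b(n) = -32*n (b(n) = 8*(n*(-4)) = 8*(-4*n) = -32*n)
d = 401658607/833398304 (d = 120090*(1/64704) - 106187*1/77281 = 20015/10784 - 106187/77281 = 401658607/833398304 ≈ 0.48195)
w = 401658607/833398304 + 6*√15 (w = 401658607/833398304 + √(213 + 327) = 401658607/833398304 + √540 = 401658607/833398304 + 6*√15 ≈ 23.720)
-290907 + w = -290907 + (401658607/833398304 + 6*√15) = -242440998763121/833398304 + 6*√15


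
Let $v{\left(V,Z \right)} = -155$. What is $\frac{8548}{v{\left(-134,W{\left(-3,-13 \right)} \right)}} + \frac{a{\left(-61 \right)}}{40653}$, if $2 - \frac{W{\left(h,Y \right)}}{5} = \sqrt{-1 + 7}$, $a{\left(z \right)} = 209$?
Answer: $- \frac{347469449}{6301215} \approx -55.143$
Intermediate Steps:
$W{\left(h,Y \right)} = 10 - 5 \sqrt{6}$ ($W{\left(h,Y \right)} = 10 - 5 \sqrt{-1 + 7} = 10 - 5 \sqrt{6}$)
$\frac{8548}{v{\left(-134,W{\left(-3,-13 \right)} \right)}} + \frac{a{\left(-61 \right)}}{40653} = \frac{8548}{-155} + \frac{209}{40653} = 8548 \left(- \frac{1}{155}\right) + 209 \cdot \frac{1}{40653} = - \frac{8548}{155} + \frac{209}{40653} = - \frac{347469449}{6301215}$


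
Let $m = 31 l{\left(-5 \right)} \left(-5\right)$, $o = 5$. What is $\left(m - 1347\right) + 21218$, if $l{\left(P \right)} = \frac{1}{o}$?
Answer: $19840$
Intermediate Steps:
$l{\left(P \right)} = \frac{1}{5}$
$m = -31$ ($m = 31 \cdot \frac{1}{5} \left(-5\right) = \frac{31}{5} \left(-5\right) = -31$)
$\left(m - 1347\right) + 21218 = \left(-31 - 1347\right) + 21218 = -1378 + 21218 = 19840$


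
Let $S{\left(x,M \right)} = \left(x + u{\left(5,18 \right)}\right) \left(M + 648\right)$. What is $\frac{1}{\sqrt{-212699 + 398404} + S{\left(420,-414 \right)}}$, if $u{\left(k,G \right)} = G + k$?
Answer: $\frac{7974}{826586503} - \frac{\sqrt{185705}}{10745624539} \approx 9.6068 \cdot 10^{-6}$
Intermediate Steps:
$S{\left(x,M \right)} = \left(23 + x\right) \left(648 + M\right)$ ($S{\left(x,M \right)} = \left(x + \left(18 + 5\right)\right) \left(M + 648\right) = \left(x + 23\right) \left(648 + M\right) = \left(23 + x\right) \left(648 + M\right)$)
$\frac{1}{\sqrt{-212699 + 398404} + S{\left(420,-414 \right)}} = \frac{1}{\sqrt{-212699 + 398404} + \left(14904 + 23 \left(-414\right) + 648 \cdot 420 - 173880\right)} = \frac{1}{\sqrt{185705} + \left(14904 - 9522 + 272160 - 173880\right)} = \frac{1}{\sqrt{185705} + 103662} = \frac{1}{103662 + \sqrt{185705}}$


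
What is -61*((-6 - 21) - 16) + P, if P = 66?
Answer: 2689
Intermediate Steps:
-61*((-6 - 21) - 16) + P = -61*((-6 - 21) - 16) + 66 = -61*(-27 - 16) + 66 = -61*(-43) + 66 = 2623 + 66 = 2689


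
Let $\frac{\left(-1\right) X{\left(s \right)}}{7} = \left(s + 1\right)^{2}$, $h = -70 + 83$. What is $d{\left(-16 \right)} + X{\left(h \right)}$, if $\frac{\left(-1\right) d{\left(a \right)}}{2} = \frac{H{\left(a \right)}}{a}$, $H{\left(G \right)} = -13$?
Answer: $- \frac{10989}{8} \approx -1373.6$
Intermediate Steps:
$h = 13$
$X{\left(s \right)} = - 7 \left(1 + s\right)^{2}$ ($X{\left(s \right)} = - 7 \left(s + 1\right)^{2} = - 7 \left(1 + s\right)^{2}$)
$d{\left(a \right)} = \frac{26}{a}$ ($d{\left(a \right)} = - 2 \left(- \frac{13}{a}\right) = \frac{26}{a}$)
$d{\left(-16 \right)} + X{\left(h \right)} = \frac{26}{-16} - 7 \left(1 + 13\right)^{2} = 26 \left(- \frac{1}{16}\right) - 7 \cdot 14^{2} = - \frac{13}{8} - 1372 = - \frac{10989}{8}$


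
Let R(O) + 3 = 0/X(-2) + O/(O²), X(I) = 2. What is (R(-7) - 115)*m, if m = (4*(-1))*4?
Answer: 13232/7 ≈ 1890.3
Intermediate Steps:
R(O) = -3 + 1/O (R(O) = -3 + (0/2 + O/(O²)) = -3 + (0*(½) + O/O²) = -3 + (0 + 1/O) = -3 + 1/O)
m = -16 (m = -4*4 = -16)
(R(-7) - 115)*m = ((-3 + 1/(-7)) - 115)*(-16) = ((-3 - ⅐) - 115)*(-16) = (-22/7 - 115)*(-16) = -827/7*(-16) = 13232/7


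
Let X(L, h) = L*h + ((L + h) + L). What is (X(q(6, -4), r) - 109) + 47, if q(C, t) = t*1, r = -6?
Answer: -52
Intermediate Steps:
q(C, t) = t
X(L, h) = h + 2*L + L*h (X(L, h) = L*h + (h + 2*L) = h + 2*L + L*h)
(X(q(6, -4), r) - 109) + 47 = ((-6 + 2*(-4) - 4*(-6)) - 109) + 47 = ((-6 - 8 + 24) - 109) + 47 = (10 - 109) + 47 = -99 + 47 = -52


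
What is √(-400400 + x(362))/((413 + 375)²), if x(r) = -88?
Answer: I*√100122/310472 ≈ 0.0010192*I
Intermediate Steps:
√(-400400 + x(362))/((413 + 375)²) = √(-400400 - 88)/((413 + 375)²) = √(-400488)/(788²) = (2*I*√100122)/620944 = (2*I*√100122)*(1/620944) = I*√100122/310472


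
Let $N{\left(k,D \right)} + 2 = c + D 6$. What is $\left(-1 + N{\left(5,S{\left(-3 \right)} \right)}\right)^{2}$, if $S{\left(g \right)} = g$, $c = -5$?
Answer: $676$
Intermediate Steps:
$N{\left(k,D \right)} = -7 + 6 D$ ($N{\left(k,D \right)} = -2 + \left(-5 + D 6\right) = -2 + \left(-5 + 6 D\right) = -7 + 6 D$)
$\left(-1 + N{\left(5,S{\left(-3 \right)} \right)}\right)^{2} = \left(-1 + \left(-7 + 6 \left(-3\right)\right)\right)^{2} = \left(-1 - 25\right)^{2} = \left(-26\right)^{2} = 676$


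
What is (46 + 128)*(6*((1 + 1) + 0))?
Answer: 2088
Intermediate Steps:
(46 + 128)*(6*((1 + 1) + 0)) = 174*(6*(2 + 0)) = 174*(6*2) = 174*12 = 2088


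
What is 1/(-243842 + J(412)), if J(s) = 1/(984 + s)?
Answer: -1396/340403431 ≈ -4.1010e-6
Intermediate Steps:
1/(-243842 + J(412)) = 1/(-243842 + 1/(984 + 412)) = 1/(-243842 + 1/1396) = 1/(-340403431/1396) = -1396/340403431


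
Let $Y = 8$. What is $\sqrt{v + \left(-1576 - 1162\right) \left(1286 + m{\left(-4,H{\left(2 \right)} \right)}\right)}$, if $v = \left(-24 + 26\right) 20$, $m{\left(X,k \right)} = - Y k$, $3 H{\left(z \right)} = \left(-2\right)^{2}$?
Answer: $\frac{2 i \sqrt{7856601}}{3} \approx 1868.6 i$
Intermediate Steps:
$H{\left(z \right)} = \frac{4}{3}$ ($H{\left(z \right)} = \frac{\left(-2\right)^{2}}{3} = \frac{1}{3} \cdot 4 = \frac{4}{3}$)
$m{\left(X,k \right)} = - 8 k$
$v = 40$ ($v = 2 \cdot 20 = 40$)
$\sqrt{v + \left(-1576 - 1162\right) \left(1286 + m{\left(-4,H{\left(2 \right)} \right)}\right)} = \sqrt{40 + \left(-1576 - 1162\right) \left(1286 - \frac{32}{3}\right)} = \sqrt{40 - 2738 \left(1286 - \frac{32}{3}\right)} = \sqrt{40 - \frac{10475588}{3}} = \sqrt{- \frac{10475468}{3}} = \frac{2 i \sqrt{7856601}}{3}$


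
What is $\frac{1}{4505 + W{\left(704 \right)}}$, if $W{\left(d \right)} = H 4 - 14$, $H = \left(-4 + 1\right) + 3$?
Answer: $\frac{1}{4491} \approx 0.00022267$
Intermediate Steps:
$H = 0$ ($H = -3 + 3 = 0$)
$W{\left(d \right)} = -14$ ($W{\left(d \right)} = 0 \cdot 4 - 14 = 0 - 14 = -14$)
$\frac{1}{4505 + W{\left(704 \right)}} = \frac{1}{4505 - 14} = \frac{1}{4491}$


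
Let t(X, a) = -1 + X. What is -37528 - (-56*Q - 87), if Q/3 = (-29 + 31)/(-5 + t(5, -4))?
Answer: -37777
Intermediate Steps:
Q = -6 (Q = 3*((-29 + 31)/(-5 + (-1 + 5))) = 3*(2/(-5 + 4)) = 3*(2/(-1)) = 3*(2*(-1)) = 3*(-2) = -6)
-37528 - (-56*Q - 87) = -37528 - (-56*(-6) - 87) = -37528 - (336 - 87) = -37528 - 1*249 = -37528 - 249 = -37777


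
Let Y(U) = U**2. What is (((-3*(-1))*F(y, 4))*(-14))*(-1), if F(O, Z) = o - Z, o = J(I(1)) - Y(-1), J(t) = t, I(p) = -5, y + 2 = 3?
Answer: -420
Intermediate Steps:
y = 1 (y = -2 + 3 = 1)
o = -6 (o = -5 - 1*(-1)**2 = -5 - 1*1 = -5 - 1 = -6)
F(O, Z) = -6 - Z
(((-3*(-1))*F(y, 4))*(-14))*(-1) = (((-3*(-1))*(-6 - 1*4))*(-14))*(-1) = ((3*(-6 - 4))*(-14))*(-1) = ((3*(-10))*(-14))*(-1) = -30*(-14)*(-1) = 420*(-1) = -420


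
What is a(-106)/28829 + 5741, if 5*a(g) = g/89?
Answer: 73650743499/12828905 ≈ 5741.0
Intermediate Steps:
a(g) = g/445 (a(g) = (g/89)/5 = g/445)
a(-106)/28829 + 5741 = ((1/445)*(-106))/28829 + 5741 = -106/445*1/28829 + 5741 = -106/12828905 + 5741 = 73650743499/12828905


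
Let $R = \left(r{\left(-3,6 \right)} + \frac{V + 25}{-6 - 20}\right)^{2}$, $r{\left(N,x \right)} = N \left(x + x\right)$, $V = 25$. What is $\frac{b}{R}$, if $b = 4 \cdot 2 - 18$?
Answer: $- \frac{1690}{243049} \approx -0.0069533$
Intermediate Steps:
$r{\left(N,x \right)} = 2 N x$ ($r{\left(N,x \right)} = N 2 x = 2 N x$)
$b = -10$ ($b = 8 - 18 = -10$)
$R = \frac{243049}{169}$ ($R = \left(2 \left(-3\right) 6 + \frac{25 + 25}{-6 - 20}\right)^{2} = \left(-36 + \frac{50}{-26}\right)^{2} = \left(-36 + 50 \left(- \frac{1}{26}\right)\right)^{2} = \left(-36 - \frac{25}{13}\right)^{2} = \left(- \frac{493}{13}\right)^{2} = \frac{243049}{169} \approx 1438.2$)
$\frac{b}{R} = - \frac{10}{\frac{243049}{169}} = \left(-10\right) \frac{169}{243049} = - \frac{1690}{243049}$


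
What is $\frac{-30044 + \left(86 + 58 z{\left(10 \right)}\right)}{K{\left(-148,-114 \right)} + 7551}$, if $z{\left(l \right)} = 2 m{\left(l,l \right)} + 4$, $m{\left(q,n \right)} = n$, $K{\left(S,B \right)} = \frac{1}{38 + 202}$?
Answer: $- \frac{6855840}{1812241} \approx -3.7831$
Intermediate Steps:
$K{\left(S,B \right)} = \frac{1}{240}$
$z{\left(l \right)} = 4 + 2 l$ ($z{\left(l \right)} = 2 l + 4 = 4 + 2 l$)
$\frac{-30044 + \left(86 + 58 z{\left(10 \right)}\right)}{K{\left(-148,-114 \right)} + 7551} = \frac{-30044 + \left(86 + 58 \left(4 + 2 \cdot 10\right)\right)}{\frac{1}{240} + 7551} = \frac{-30044 + \left(86 + 58 \left(4 + 20\right)\right)}{\frac{1812241}{240}} = \left(-30044 + \left(86 + 58 \cdot 24\right)\right) \frac{240}{1812241} = \left(-30044 + \left(86 + 1392\right)\right) \frac{240}{1812241} = \left(-30044 + 1478\right) \frac{240}{1812241} = \left(-28566\right) \frac{240}{1812241} = - \frac{6855840}{1812241}$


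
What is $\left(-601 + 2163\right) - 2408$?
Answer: $-846$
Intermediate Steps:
$\left(-601 + 2163\right) - 2408 = 1562 - 2408 = -846$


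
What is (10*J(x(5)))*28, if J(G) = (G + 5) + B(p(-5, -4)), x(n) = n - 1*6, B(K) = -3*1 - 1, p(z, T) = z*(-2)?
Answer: 0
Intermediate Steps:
p(z, T) = -2*z
B(K) = -4 (B(K) = -3 - 1 = -4)
x(n) = -6 + n (x(n) = n - 6 = -6 + n)
J(G) = 1 + G (J(G) = (G + 5) - 4 = (5 + G) - 4 = 1 + G)
(10*J(x(5)))*28 = (10*(1 + (-6 + 5)))*28 = (10*(1 - 1))*28 = (10*0)*28 = 0*28 = 0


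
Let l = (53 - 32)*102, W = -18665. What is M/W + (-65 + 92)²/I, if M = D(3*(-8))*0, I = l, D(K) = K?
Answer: 81/238 ≈ 0.34034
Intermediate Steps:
l = 2142 (l = 21*102 = 2142)
I = 2142
M = 0 (M = (3*(-8))*0 = -24*0 = 0)
M/W + (-65 + 92)²/I = 0/(-18665) + (-65 + 92)²/2142 = 0*(-1/18665) + 27²*(1/2142) = 0 + 729*(1/2142) = 0 + 81/238 = 81/238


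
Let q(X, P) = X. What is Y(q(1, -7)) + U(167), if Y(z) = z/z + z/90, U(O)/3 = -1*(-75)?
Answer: 20341/90 ≈ 226.01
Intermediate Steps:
U(O) = 225 (U(O) = 3*(-1*(-75)) = 3*75 = 225)
Y(z) = 1 + z/90 (Y(z) = 1 + z*(1/90) = 1 + z/90)
Y(q(1, -7)) + U(167) = (1 + (1/90)*1) + 225 = (1 + 1/90) + 225 = 91/90 + 225 = 20341/90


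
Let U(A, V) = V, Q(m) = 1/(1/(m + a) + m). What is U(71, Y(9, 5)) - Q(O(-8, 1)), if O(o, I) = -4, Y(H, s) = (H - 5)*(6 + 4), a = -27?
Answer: 5031/125 ≈ 40.248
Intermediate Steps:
Y(H, s) = -50 + 10*H (Y(H, s) = (-5 + H)*10 = -50 + 10*H)
Q(m) = 1/(m + 1/(-27 + m)) (Q(m) = 1/(1/(m - 27) + m) = 1/(1/(-27 + m) + m) = 1/(m + 1/(-27 + m)))
U(71, Y(9, 5)) - Q(O(-8, 1)) = (-50 + 10*9) - (-27 - 4)/(1 + (-4)² - 27*(-4)) = (-50 + 90) - (-31)/(1 + 16 + 108) = 40 - (-31)/125 = 40 - 1*(-31/125) = 40 + 31/125 = 5031/125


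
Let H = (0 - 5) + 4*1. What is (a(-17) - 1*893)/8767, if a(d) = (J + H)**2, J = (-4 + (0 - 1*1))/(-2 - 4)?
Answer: -32147/315612 ≈ -0.10186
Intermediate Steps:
H = -1 (H = -5 + 4 = -1)
J = 5/6 (J = (-4 + (0 - 1))/(-6) = (-4 - 1)*(-1/6) = -5*(-1/6) = 5/6 ≈ 0.83333)
a(d) = 1/36 (a(d) = (5/6 - 1)**2 = (-1/6)**2 = 1/36)
(a(-17) - 1*893)/8767 = (1/36 - 1*893)/8767 = (1/36 - 893)*(1/8767) = -32147/36*1/8767 = -32147/315612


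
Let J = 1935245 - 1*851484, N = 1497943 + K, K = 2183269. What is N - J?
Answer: 2597451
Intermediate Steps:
N = 3681212 (N = 1497943 + 2183269 = 3681212)
J = 1083761 (J = 1935245 - 851484 = 1083761)
N - J = 3681212 - 1*1083761 = 3681212 - 1083761 = 2597451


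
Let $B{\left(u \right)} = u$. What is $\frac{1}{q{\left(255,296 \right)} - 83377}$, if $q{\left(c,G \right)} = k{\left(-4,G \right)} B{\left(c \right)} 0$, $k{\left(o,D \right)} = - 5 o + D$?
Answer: $- \frac{1}{83377} \approx -1.1994 \cdot 10^{-5}$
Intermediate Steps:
$k{\left(o,D \right)} = D - 5 o$
$q{\left(c,G \right)} = 0$ ($q{\left(c,G \right)} = \left(G - -20\right) c 0 = \left(G + 20\right) c 0 = \left(20 + G\right) c 0 = c \left(20 + G\right) 0 = 0$)
$\frac{1}{q{\left(255,296 \right)} - 83377} = \frac{1}{0 - 83377} = \frac{1}{-83377} = - \frac{1}{83377}$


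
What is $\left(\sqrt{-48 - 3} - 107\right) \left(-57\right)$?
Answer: $6099 - 57 i \sqrt{51} \approx 6099.0 - 407.06 i$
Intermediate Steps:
$\left(\sqrt{-48 - 3} - 107\right) \left(-57\right) = \left(\sqrt{-51} - 107\right) \left(-57\right) = \left(i \sqrt{51} - 107\right) \left(-57\right) = \left(-107 + i \sqrt{51}\right) \left(-57\right) = 6099 - 57 i \sqrt{51}$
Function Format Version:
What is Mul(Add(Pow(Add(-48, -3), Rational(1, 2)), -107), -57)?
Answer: Add(6099, Mul(-57, I, Pow(51, Rational(1, 2)))) ≈ Add(6099.0, Mul(-407.06, I))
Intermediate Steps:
Mul(Add(Pow(Add(-48, -3), Rational(1, 2)), -107), -57) = Mul(Add(Pow(-51, Rational(1, 2)), -107), -57) = Mul(Add(Mul(I, Pow(51, Rational(1, 2))), -107), -57) = Mul(Add(-107, Mul(I, Pow(51, Rational(1, 2)))), -57) = Add(6099, Mul(-57, I, Pow(51, Rational(1, 2))))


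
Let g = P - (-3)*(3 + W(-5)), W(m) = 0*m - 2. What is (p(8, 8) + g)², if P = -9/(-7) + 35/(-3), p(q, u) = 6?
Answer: 841/441 ≈ 1.9070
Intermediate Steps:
P = -218/21 (P = -9*(-⅐) + 35*(-⅓) = 9/7 - 35/3 = -218/21 ≈ -10.381)
W(m) = -2 (W(m) = 0 - 2 = -2)
g = -155/21 (g = -218/21 - (-3)*(3 - 2) = -218/21 - (-3) = -218/21 - 1*(-3) = -218/21 + 3 = -155/21 ≈ -7.3810)
(p(8, 8) + g)² = (6 - 155/21)² = (-29/21)² = 841/441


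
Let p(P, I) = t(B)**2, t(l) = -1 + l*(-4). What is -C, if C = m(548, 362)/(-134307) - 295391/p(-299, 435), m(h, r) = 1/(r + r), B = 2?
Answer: 3191478802541/875144412 ≈ 3646.8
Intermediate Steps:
t(l) = -1 - 4*l
p(P, I) = 81 (p(P, I) = (-1 - 4*2)**2 = (-1 - 8)**2 = (-9)**2 = 81)
m(h, r) = 1/(2*r)
C = -3191478802541/875144412 (C = ((1/2)/362)/(-134307) - 295391/81 = ((1/2)*(1/362))*(-1/134307) - 295391*1/81 = (1/724)*(-1/134307) - 295391/81 = -1/97238268 - 295391/81 = -3191478802541/875144412 ≈ -3646.8)
-C = -1*(-3191478802541/875144412) = 3191478802541/875144412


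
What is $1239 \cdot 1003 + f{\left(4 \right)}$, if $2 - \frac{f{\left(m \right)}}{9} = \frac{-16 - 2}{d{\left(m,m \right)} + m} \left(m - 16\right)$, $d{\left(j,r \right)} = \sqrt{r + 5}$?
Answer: $\frac{8697201}{7} \approx 1.2425 \cdot 10^{6}$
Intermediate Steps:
$d{\left(j,r \right)} = \sqrt{5 + r}$
$f{\left(m \right)} = 18 + \frac{162 \left(-16 + m\right)}{m + \sqrt{5 + m}}$ ($f{\left(m \right)} = 18 - 9 \frac{-16 - 2}{\sqrt{5 + m} + m} \left(m - 16\right) = 18 - 9 - \frac{18}{m + \sqrt{5 + m}} \left(-16 + m\right) = 18 - 9 \left(- \frac{18 \left(-16 + m\right)}{m + \sqrt{5 + m}}\right) = 18 + \frac{162 \left(-16 + m\right)}{m + \sqrt{5 + m}}$)
$1239 \cdot 1003 + f{\left(4 \right)} = 1239 \cdot 1003 + \frac{18 \left(-144 + \sqrt{5 + 4} + 10 \cdot 4\right)}{4 + \sqrt{5 + 4}} = 1242717 + \frac{18 \left(-144 + \sqrt{9} + 40\right)}{4 + \sqrt{9}} = 1242717 + \frac{18 \left(-144 + 3 + 40\right)}{4 + 3} = 1242717 + 18 \cdot \frac{1}{7} \left(-101\right) = 1242717 - \frac{1818}{7} = \frac{8697201}{7}$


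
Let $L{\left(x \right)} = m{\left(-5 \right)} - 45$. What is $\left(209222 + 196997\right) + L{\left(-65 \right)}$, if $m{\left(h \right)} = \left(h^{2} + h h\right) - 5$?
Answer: $406219$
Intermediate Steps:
$m{\left(h \right)} = -5 + 2 h^{2}$ ($m{\left(h \right)} = \left(h^{2} + h^{2}\right) - 5 = 2 h^{2} - 5 = -5 + 2 h^{2}$)
$L{\left(x \right)} = 0$ ($L{\left(x \right)} = \left(-5 + 2 \left(-5\right)^{2}\right) - 45 = \left(-5 + 2 \cdot 25\right) - 45 = \left(-5 + 50\right) - 45 = 45 - 45 = 0$)
$\left(209222 + 196997\right) + L{\left(-65 \right)} = \left(209222 + 196997\right) + 0 = 406219 + 0 = 406219$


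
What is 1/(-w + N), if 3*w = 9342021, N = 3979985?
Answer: 1/865978 ≈ 1.1548e-6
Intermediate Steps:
w = 3114007 (w = (⅓)*9342021 = 3114007)
1/(-w + N) = 1/(-1*3114007 + 3979985) = 1/(-3114007 + 3979985) = 1/865978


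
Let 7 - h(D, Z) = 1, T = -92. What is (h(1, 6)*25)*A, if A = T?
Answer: -13800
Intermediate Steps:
h(D, Z) = 6 (h(D, Z) = 7 - 1*1 = 7 - 1 = 6)
A = -92
(h(1, 6)*25)*A = (6*25)*(-92) = 150*(-92) = -13800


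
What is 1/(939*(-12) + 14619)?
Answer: 1/3351 ≈ 0.00029842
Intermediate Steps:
1/(939*(-12) + 14619) = 1/(-11268 + 14619) = 1/3351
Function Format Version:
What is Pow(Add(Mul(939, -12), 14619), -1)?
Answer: Rational(1, 3351) ≈ 0.00029842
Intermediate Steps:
Pow(Add(Mul(939, -12), 14619), -1) = Pow(Add(-11268, 14619), -1) = Pow(3351, -1) = Rational(1, 3351)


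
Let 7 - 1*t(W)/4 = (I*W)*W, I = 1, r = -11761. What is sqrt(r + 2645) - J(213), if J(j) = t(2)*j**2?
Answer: -544428 + 2*I*sqrt(2279) ≈ -5.4443e+5 + 95.478*I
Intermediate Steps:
t(W) = 28 - 4*W**2 (t(W) = 28 - 4*1*W*W = 28 - 4*W*W = 28 - 4*W**2)
J(j) = 12*j**2 (J(j) = (28 - 4*2**2)*j**2 = (28 - 4*4)*j**2 = (28 - 16)*j**2 = 12*j**2)
sqrt(r + 2645) - J(213) = sqrt(-11761 + 2645) - 12*213**2 = sqrt(-9116) - 12*45369 = 2*I*sqrt(2279) - 1*544428 = 2*I*sqrt(2279) - 544428 = -544428 + 2*I*sqrt(2279)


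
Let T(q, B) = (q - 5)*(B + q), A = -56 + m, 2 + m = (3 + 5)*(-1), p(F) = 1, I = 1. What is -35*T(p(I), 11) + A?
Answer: 1614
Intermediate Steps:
m = -10 (m = -2 + (3 + 5)*(-1) = -2 + 8*(-1) = -2 - 8 = -10)
A = -66 (A = -56 - 10 = -66)
T(q, B) = (-5 + q)*(B + q)
-35*T(p(I), 11) + A = -35*(1**2 - 5*11 - 5*1 + 11*1) - 66 = -35*(1 - 55 - 5 + 11) - 66 = -35*(-48) - 66 = 1680 - 66 = 1614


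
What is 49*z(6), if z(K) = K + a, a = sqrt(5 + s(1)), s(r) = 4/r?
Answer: 441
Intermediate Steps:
a = 3 (a = sqrt(5 + 4/1) = sqrt(5 + 4*1) = sqrt(5 + 4) = sqrt(9) = 3)
z(K) = 3 + K (z(K) = K + 3 = 3 + K)
49*z(6) = 49*(3 + 6) = 49*9 = 441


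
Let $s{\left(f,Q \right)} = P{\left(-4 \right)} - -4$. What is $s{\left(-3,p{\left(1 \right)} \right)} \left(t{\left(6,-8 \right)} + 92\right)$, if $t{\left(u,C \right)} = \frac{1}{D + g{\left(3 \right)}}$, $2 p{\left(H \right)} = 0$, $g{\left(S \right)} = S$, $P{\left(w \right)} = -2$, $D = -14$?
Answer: $\frac{2022}{11} \approx 183.82$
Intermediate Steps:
$p{\left(H \right)} = 0$ ($p{\left(H \right)} = \frac{1}{2} \cdot 0 = 0$)
$s{\left(f,Q \right)} = 2$ ($s{\left(f,Q \right)} = -2 - -4 = -2 + 4 = 2$)
$t{\left(u,C \right)} = - \frac{1}{11}$ ($t{\left(u,C \right)} = \frac{1}{-14 + 3} = \frac{1}{-11} = - \frac{1}{11}$)
$s{\left(-3,p{\left(1 \right)} \right)} \left(t{\left(6,-8 \right)} + 92\right) = 2 \left(- \frac{1}{11} + 92\right) = 2 \cdot \frac{1011}{11} = \frac{2022}{11}$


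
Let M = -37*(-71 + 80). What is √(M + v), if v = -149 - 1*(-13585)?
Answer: √13103 ≈ 114.47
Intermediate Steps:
v = 13436 (v = -149 + 13585 = 13436)
M = -333 (M = -37*9 = -333)
√(M + v) = √(-333 + 13436) = √13103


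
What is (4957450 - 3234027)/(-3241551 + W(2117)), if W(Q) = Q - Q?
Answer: -1723423/3241551 ≈ -0.53167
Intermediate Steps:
W(Q) = 0
(4957450 - 3234027)/(-3241551 + W(2117)) = (4957450 - 3234027)/(-3241551 + 0) = 1723423/(-3241551) = 1723423*(-1/3241551) = -1723423/3241551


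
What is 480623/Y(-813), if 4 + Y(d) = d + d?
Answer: -480623/1630 ≈ -294.86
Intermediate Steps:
Y(d) = -4 + 2*d (Y(d) = -4 + (d + d) = -4 + 2*d)
480623/Y(-813) = 480623/(-4 + 2*(-813)) = 480623/(-4 - 1626) = 480623/(-1630) = 480623*(-1/1630) = -480623/1630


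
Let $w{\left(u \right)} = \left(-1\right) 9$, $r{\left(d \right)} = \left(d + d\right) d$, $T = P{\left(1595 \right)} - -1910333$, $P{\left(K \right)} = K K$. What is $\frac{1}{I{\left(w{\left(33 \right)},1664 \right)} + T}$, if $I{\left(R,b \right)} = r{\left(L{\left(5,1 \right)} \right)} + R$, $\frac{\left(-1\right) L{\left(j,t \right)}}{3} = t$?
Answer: $\frac{1}{4454367} \approx 2.245 \cdot 10^{-7}$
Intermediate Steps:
$P{\left(K \right)} = K^{2}$
$T = 4454358$ ($T = 1595^{2} - -1910333 = 2544025 + 1910333 = 4454358$)
$L{\left(j,t \right)} = - 3 t$
$r{\left(d \right)} = 2 d^{2}$ ($r{\left(d \right)} = 2 d d = 2 d^{2}$)
$w{\left(u \right)} = -9$
$I{\left(R,b \right)} = 18 + R$ ($I{\left(R,b \right)} = 2 \left(\left(-3\right) 1\right)^{2} + R = 2 \left(-3\right)^{2} + R = 2 \cdot 9 + R = 18 + R$)
$\frac{1}{I{\left(w{\left(33 \right)},1664 \right)} + T} = \frac{1}{\left(18 - 9\right) + 4454358} = \frac{1}{9 + 4454358} = \frac{1}{4454367}$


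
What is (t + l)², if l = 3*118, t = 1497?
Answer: 3426201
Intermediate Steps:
l = 354
(t + l)² = (1497 + 354)² = 1851² = 3426201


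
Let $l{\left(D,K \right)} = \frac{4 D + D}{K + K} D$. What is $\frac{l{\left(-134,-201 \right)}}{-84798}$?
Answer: $\frac{335}{127197} \approx 0.0026337$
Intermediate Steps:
$l{\left(D,K \right)} = \frac{5 D^{2}}{2 K}$ ($l{\left(D,K \right)} = \frac{5 D}{2 K} D = \frac{5 D^{2}}{2 K}$)
$\frac{l{\left(-134,-201 \right)}}{-84798} = \frac{\frac{5}{2} \left(-134\right)^{2} \frac{1}{-201}}{-84798} = \frac{5}{2} \cdot 17956 \left(- \frac{1}{201}\right) \left(- \frac{1}{84798}\right) = \left(- \frac{670}{3}\right) \left(- \frac{1}{84798}\right) = \frac{335}{127197}$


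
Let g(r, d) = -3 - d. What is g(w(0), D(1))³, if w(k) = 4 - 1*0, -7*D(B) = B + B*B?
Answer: -6859/343 ≈ -19.997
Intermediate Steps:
D(B) = -B/7 - B²/7 (D(B) = -(B + B*B)/7 = -(B + B²)/7 = -B/7 - B²/7)
w(k) = 4 (w(k) = 4 + 0 = 4)
g(w(0), D(1))³ = (-3 - (-1)*(1 + 1)/7)³ = (-3 - (-1)*2/7)³ = (-3 - 1*(-2/7))³ = (-3 + 2/7)³ = (-19/7)³ = -6859/343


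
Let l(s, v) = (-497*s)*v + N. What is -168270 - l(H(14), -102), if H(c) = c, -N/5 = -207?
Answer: -879021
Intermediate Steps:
N = 1035 (N = -5*(-207) = 1035)
l(s, v) = 1035 - 497*s*v (l(s, v) = (-497*s)*v + 1035 = -497*s*v + 1035 = 1035 - 497*s*v)
-168270 - l(H(14), -102) = -168270 - (1035 - 497*14*(-102)) = -168270 - (1035 + 709716) = -168270 - 1*710751 = -168270 - 710751 = -879021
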